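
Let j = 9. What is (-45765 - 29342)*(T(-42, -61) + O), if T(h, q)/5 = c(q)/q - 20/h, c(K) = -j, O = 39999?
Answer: -3848686520398/1281 ≈ -3.0044e+9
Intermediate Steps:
c(K) = -9 (c(K) = -1*9 = -9)
T(h, q) = -100/h - 45/q (T(h, q) = 5*(-9/q - 20/h) = 5*(-20/h - 9/q) = -100/h - 45/q)
(-45765 - 29342)*(T(-42, -61) + O) = (-45765 - 29342)*((-100/(-42) - 45/(-61)) + 39999) = -75107*((-100*(-1/42) - 45*(-1/61)) + 39999) = -75107*((50/21 + 45/61) + 39999) = -75107*(3995/1281 + 39999) = -75107*51242714/1281 = -3848686520398/1281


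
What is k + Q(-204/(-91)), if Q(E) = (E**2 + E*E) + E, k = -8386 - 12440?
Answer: -172358310/8281 ≈ -20814.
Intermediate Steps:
k = -20826
Q(E) = E + 2*E**2 (Q(E) = (E**2 + E**2) + E = 2*E**2 + E = E + 2*E**2)
k + Q(-204/(-91)) = -20826 + (-204/(-91))*(1 + 2*(-204/(-91))) = -20826 + (-204*(-1/91))*(1 + 2*(-204*(-1/91))) = -20826 + 204*(1 + 2*(204/91))/91 = -20826 + 204*(1 + 408/91)/91 = -20826 + (204/91)*(499/91) = -20826 + 101796/8281 = -172358310/8281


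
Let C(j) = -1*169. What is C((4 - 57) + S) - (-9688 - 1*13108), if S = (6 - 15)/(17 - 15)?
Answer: 22627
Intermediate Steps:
S = -9/2 ≈ -4.5000
C(j) = -169
C((4 - 57) + S) - (-9688 - 1*13108) = -169 - (-9688 - 1*13108) = -169 - (-9688 - 13108) = -169 - 1*(-22796) = -169 + 22796 = 22627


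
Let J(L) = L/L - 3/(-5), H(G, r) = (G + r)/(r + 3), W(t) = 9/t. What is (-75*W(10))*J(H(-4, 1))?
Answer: -108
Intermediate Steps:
H(G, r) = (G + r)/(3 + r)
J(L) = 8/5 (J(L) = 1 - 3*(-⅕) = 1 + ⅗ = 8/5)
(-75*W(10))*J(H(-4, 1)) = -675/10*(8/5) = -75*9/10*(8/5) = -135/2*8/5 = -108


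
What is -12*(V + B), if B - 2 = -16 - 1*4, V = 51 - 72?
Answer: 468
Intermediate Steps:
V = -21
B = -18 (B = 2 + (-16 - 1*4) = 2 + (-16 - 4) = 2 - 20 = -18)
-12*(V + B) = -12*(-21 - 18) = -12*(-39) = 468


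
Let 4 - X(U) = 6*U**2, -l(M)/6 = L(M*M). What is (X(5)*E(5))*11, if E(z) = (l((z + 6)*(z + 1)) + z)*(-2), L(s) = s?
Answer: -83932772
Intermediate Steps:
l(M) = -6*M**2 (l(M) = -6*M*M = -6*M**2)
X(U) = 4 - 6*U**2
E(z) = -2*z + 12*(1 + z)**2*(6 + z)**2 (E(z) = (-6*(z + 1)**2*(z + 6)**2 + z)*(-2) = (-6*(1 + z)**2*(6 + z)**2 + z)*(-2) = (z - 6*(1 + z)**2*(6 + z)**2)*(-2) = -2*z + 12*(1 + z)**2*(6 + z)**2)
(X(5)*E(5))*11 = ((4 - 6*5**2)*(-2*5 + 12*(6 + 5**2 + 7*5)**2))*11 = ((4 - 6*25)*(-10 + 12*(6 + 25 + 35)**2))*11 = ((4 - 150)*(-10 + 12*66**2))*11 = -146*(-10 + 12*4356)*11 = -146*(-10 + 52272)*11 = -146*52262*11 = -7630252*11 = -83932772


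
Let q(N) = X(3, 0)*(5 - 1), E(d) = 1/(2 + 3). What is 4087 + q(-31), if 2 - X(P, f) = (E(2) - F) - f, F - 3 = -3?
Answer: 20471/5 ≈ 4094.2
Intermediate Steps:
F = 0 (F = 3 - 3 = 0)
E(d) = ⅕ (E(d) = 1/5 = ⅕)
X(P, f) = 9/5 + f (X(P, f) = 2 - ((⅕ - 1*0) - f) = 2 - ((⅕ + 0) - f) = 2 - (⅕ - f) = 2 + (-⅕ + f) = 9/5 + f)
q(N) = 36/5 (q(N) = (9/5 + 0)*(5 - 1) = (9/5)*4 = 36/5)
4087 + q(-31) = 4087 + 36/5 = 20471/5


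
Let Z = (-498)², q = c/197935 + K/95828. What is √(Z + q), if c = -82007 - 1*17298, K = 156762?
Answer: √892258534887029033575270/1896771518 ≈ 498.00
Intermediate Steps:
c = -99305 (c = -82007 - 17298 = -99305)
q = 2151248693/1896771518 (q = -99305/197935 + 156762/95828 = -99305*1/197935 + 156762*(1/95828) = -19861/39587 + 78381/47914 = 2151248693/1896771518 ≈ 1.1342)
Z = 248004
√(Z + q) = √(248004 + 2151248693/1896771518) = √(470409074798765/1896771518) = √892258534887029033575270/1896771518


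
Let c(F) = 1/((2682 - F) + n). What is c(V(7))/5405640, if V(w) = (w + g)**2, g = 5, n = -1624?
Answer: 1/4940754960 ≈ 2.0240e-10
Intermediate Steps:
V(w) = (5 + w)**2 (V(w) = (w + 5)**2 = (5 + w)**2)
c(F) = 1/(1058 - F) (c(F) = 1/((2682 - F) - 1624) = 1/(1058 - F))
c(V(7))/5405640 = -1/(-1058 + (5 + 7)**2)/5405640 = -1/(-1058 + 12**2)*(1/5405640) = -1/(-1058 + 144)*(1/5405640) = -1/(-914)*(1/5405640) = -1*(-1/914)*(1/5405640) = (1/914)*(1/5405640) = 1/4940754960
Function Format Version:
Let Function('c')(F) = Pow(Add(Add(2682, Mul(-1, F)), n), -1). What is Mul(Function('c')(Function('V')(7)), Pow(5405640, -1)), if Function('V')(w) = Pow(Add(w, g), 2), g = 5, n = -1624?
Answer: Rational(1, 4940754960) ≈ 2.0240e-10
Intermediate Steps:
Function('V')(w) = Pow(Add(5, w), 2) (Function('V')(w) = Pow(Add(w, 5), 2) = Pow(Add(5, w), 2))
Function('c')(F) = Pow(Add(1058, Mul(-1, F)), -1) (Function('c')(F) = Pow(Add(Add(2682, Mul(-1, F)), -1624), -1) = Pow(Add(1058, Mul(-1, F)), -1))
Mul(Function('c')(Function('V')(7)), Pow(5405640, -1)) = Mul(Mul(-1, Pow(Add(-1058, Pow(Add(5, 7), 2)), -1)), Pow(5405640, -1)) = Mul(Mul(-1, Pow(Add(-1058, Pow(12, 2)), -1)), Rational(1, 5405640)) = Mul(Mul(-1, Pow(Add(-1058, 144), -1)), Rational(1, 5405640)) = Mul(Mul(-1, Pow(-914, -1)), Rational(1, 5405640)) = Mul(Mul(-1, Rational(-1, 914)), Rational(1, 5405640)) = Mul(Rational(1, 914), Rational(1, 5405640)) = Rational(1, 4940754960)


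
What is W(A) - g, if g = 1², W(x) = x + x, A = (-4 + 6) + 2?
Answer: 7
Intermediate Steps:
A = 4 (A = 2 + 2 = 4)
W(x) = 2*x
g = 1
W(A) - g = 2*4 - 1*1 = 8 - 1 = 7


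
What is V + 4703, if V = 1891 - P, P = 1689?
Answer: 4905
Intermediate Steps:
V = 202 (V = 1891 - 1*1689 = 1891 - 1689 = 202)
V + 4703 = 202 + 4703 = 4905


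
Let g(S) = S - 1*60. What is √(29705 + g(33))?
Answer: √29678 ≈ 172.27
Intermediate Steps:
g(S) = -60 + S (g(S) = S - 60 = -60 + S)
√(29705 + g(33)) = √(29705 + (-60 + 33)) = √(29705 - 27) = √29678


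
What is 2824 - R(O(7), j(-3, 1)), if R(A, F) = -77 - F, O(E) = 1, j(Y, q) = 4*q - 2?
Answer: 2903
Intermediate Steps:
j(Y, q) = -2 + 4*q
2824 - R(O(7), j(-3, 1)) = 2824 - (-77 - (-2 + 4*1)) = 2824 - (-77 - (-2 + 4)) = 2824 - (-77 - 1*2) = 2824 - (-77 - 2) = 2824 - 1*(-79) = 2824 + 79 = 2903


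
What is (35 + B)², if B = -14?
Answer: 441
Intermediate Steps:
(35 + B)² = (35 - 14)² = 21² = 441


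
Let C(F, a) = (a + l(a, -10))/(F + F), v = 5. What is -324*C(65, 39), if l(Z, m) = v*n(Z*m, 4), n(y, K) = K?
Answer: -9558/65 ≈ -147.05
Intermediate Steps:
l(Z, m) = 20 (l(Z, m) = 5*4 = 20)
C(F, a) = (20 + a)/(2*F) (C(F, a) = (a + 20)/(F + F) = (20 + a)/((2*F)) = (20 + a)*(1/(2*F)) = (20 + a)/(2*F))
-324*C(65, 39) = -162*(20 + 39)/65 = -162*59/65 = -324*59/130 = -9558/65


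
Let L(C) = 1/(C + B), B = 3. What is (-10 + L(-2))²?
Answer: 81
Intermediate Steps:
L(C) = 1/(3 + C) (L(C) = 1/(C + 3) = 1/(3 + C))
(-10 + L(-2))² = (-10 + 1/(3 - 2))² = (-10 + 1/1)² = (-10 + 1)² = (-9)² = 81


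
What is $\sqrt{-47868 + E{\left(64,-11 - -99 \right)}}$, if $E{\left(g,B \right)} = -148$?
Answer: $4 i \sqrt{3001} \approx 219.13 i$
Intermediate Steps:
$\sqrt{-47868 + E{\left(64,-11 - -99 \right)}} = \sqrt{-47868 - 148} = \sqrt{-48016} = 4 i \sqrt{3001}$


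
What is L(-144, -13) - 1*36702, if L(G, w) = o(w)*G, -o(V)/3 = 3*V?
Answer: -53550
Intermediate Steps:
o(V) = -9*V
L(G, w) = -9*G*w (L(G, w) = (-9*w)*G = -9*G*w)
L(-144, -13) - 1*36702 = -9*(-144)*(-13) - 1*36702 = -16848 - 36702 = -53550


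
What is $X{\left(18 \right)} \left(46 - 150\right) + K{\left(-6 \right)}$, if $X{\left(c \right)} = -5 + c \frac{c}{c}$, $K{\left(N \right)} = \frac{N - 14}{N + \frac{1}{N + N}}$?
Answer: $- \frac{98456}{73} \approx -1348.7$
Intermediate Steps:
$K{\left(N \right)} = \frac{-14 + N}{N + \frac{1}{2 N}}$
$X{\left(c \right)} = -5 + c$ ($X{\left(c \right)} = -5 + c 1 = -5 + c$)
$X{\left(18 \right)} \left(46 - 150\right) + K{\left(-6 \right)} = \left(-5 + 18\right) \left(46 - 150\right) + 2 \left(-6\right) \frac{1}{1 + 2 \left(-6\right)^{2}} \left(-14 - 6\right) = 13 \left(-104\right) + 2 \left(-6\right) \frac{1}{1 + 2 \cdot 36} \left(-20\right) = -1352 + 2 \left(-6\right) \frac{1}{1 + 72} \left(-20\right) = -1352 + 2 \left(-6\right) \frac{1}{73} \left(-20\right) = -1352 + \frac{240}{73} = - \frac{98456}{73}$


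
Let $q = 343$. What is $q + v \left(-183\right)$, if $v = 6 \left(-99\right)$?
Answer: $109045$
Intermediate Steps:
$v = -594$
$q + v \left(-183\right) = 343 - -108702 = 343 + 108702 = 109045$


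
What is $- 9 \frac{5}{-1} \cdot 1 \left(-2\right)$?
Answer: $-90$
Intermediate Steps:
$- 9 \frac{5}{-1} \cdot 1 \left(-2\right) = - 9 \cdot 5 \left(-1\right) 1 \left(-2\right) = - 9 \left(\left(-5\right) 1\right) \left(-2\right) = \left(-9\right) \left(-5\right) \left(-2\right) = 45 \left(-2\right) = -90$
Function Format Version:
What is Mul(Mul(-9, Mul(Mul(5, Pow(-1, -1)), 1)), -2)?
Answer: -90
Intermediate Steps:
Mul(Mul(-9, Mul(Mul(5, Pow(-1, -1)), 1)), -2) = Mul(Mul(-9, Mul(Mul(5, -1), 1)), -2) = Mul(Mul(-9, Mul(-5, 1)), -2) = Mul(Mul(-9, -5), -2) = Mul(45, -2) = -90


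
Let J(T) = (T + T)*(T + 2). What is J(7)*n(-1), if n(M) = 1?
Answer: 126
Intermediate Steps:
J(T) = 2*T*(2 + T) (J(T) = (2*T)*(2 + T) = 2*T*(2 + T))
J(7)*n(-1) = (2*7*(2 + 7))*1 = (2*7*9)*1 = 126*1 = 126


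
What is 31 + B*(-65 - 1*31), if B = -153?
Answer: 14719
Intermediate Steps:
31 + B*(-65 - 1*31) = 31 - 153*(-65 - 1*31) = 31 - 153*(-65 - 31) = 31 - 153*(-96) = 31 + 14688 = 14719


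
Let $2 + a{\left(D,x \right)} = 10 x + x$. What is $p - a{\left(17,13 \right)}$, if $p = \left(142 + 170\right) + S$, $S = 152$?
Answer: $323$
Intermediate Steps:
$p = 464$ ($p = \left(142 + 170\right) + 152 = 312 + 152 = 464$)
$a{\left(D,x \right)} = -2 + 11 x$ ($a{\left(D,x \right)} = -2 + \left(10 x + x\right) = -2 + 11 x$)
$p - a{\left(17,13 \right)} = 464 - \left(-2 + 11 \cdot 13\right) = 464 - \left(-2 + 143\right) = 464 - 141 = 323$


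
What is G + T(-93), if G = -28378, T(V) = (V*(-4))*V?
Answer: -62974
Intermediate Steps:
T(V) = -4*V² (T(V) = (-4*V)*V = -4*V²)
G + T(-93) = -28378 - 4*(-93)² = -28378 - 4*8649 = -28378 - 34596 = -62974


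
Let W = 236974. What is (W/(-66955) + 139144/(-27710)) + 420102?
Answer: 77940904101504/185532305 ≈ 4.2009e+5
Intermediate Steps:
(W/(-66955) + 139144/(-27710)) + 420102 = (236974/(-66955) + 139144/(-27710)) + 420102 = (236974*(-1/66955) + 139144*(-1/27710)) + 420102 = (-236974/66955 - 69572/13855) + 420102 = -1588293606/185532305 + 420102 = 77940904101504/185532305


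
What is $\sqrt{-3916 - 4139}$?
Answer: $3 i \sqrt{895} \approx 89.75 i$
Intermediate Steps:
$\sqrt{-3916 - 4139} = \sqrt{-8055} = 3 i \sqrt{895}$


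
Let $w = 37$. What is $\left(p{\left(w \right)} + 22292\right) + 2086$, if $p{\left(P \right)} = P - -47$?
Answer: $24462$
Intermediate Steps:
$p{\left(P \right)} = 47 + P$ ($p{\left(P \right)} = P + 47 = 47 + P$)
$\left(p{\left(w \right)} + 22292\right) + 2086 = \left(\left(47 + 37\right) + 22292\right) + 2086 = \left(84 + 22292\right) + 2086 = 22376 + 2086 = 24462$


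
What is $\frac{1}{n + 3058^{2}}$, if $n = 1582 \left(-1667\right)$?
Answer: $\frac{1}{6714170} \approx 1.4894 \cdot 10^{-7}$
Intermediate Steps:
$n = -2637194$
$\frac{1}{n + 3058^{2}} = \frac{1}{-2637194 + 3058^{2}} = \frac{1}{-2637194 + 9351364} = \frac{1}{6714170}$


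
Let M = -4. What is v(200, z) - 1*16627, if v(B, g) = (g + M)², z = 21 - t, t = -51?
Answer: -12003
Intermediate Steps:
z = 72 (z = 21 - 1*(-51) = 21 + 51 = 72)
v(B, g) = (-4 + g)² (v(B, g) = (g - 4)² = (-4 + g)²)
v(200, z) - 1*16627 = (-4 + 72)² - 1*16627 = 68² - 16627 = 4624 - 16627 = -12003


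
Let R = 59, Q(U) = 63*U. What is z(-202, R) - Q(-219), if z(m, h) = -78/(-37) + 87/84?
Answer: 14296949/1036 ≈ 13800.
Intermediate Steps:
z(m, h) = 3257/1036 (z(m, h) = -78*(-1/37) + 87*(1/84) = 78/37 + 29/28 = 3257/1036)
z(-202, R) - Q(-219) = 3257/1036 - 63*(-219) = 3257/1036 - 1*(-13797) = 3257/1036 + 13797 = 14296949/1036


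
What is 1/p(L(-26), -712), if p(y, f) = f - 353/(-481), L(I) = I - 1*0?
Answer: -481/342119 ≈ -0.0014059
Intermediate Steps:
L(I) = I (L(I) = I + 0 = I)
p(y, f) = 353/481 + f (p(y, f) = f - 353*(-1/481) = f + 353/481 = 353/481 + f)
1/p(L(-26), -712) = 1/(353/481 - 712) = 1/(-342119/481) = -481/342119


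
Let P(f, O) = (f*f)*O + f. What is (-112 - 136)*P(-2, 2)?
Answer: -1488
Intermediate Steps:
P(f, O) = f + O*f² (P(f, O) = f²*O + f = O*f² + f = f + O*f²)
(-112 - 136)*P(-2, 2) = (-112 - 136)*(-2*(1 + 2*(-2))) = -(-496)*(1 - 4) = -(-496)*(-3) = -248*6 = -1488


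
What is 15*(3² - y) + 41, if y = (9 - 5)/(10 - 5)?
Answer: 164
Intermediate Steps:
y = ⅘ (y = 4/5 = 4*(⅕) = ⅘ ≈ 0.80000)
15*(3² - y) + 41 = 15*(3² - 1*⅘) + 41 = 15*(9 - ⅘) + 41 = 15*(41/5) + 41 = 123 + 41 = 164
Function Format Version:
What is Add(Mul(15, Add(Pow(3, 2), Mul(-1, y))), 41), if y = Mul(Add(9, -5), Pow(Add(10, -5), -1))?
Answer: 164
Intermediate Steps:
y = Rational(4, 5) (y = Mul(4, Pow(5, -1)) = Mul(4, Rational(1, 5)) = Rational(4, 5) ≈ 0.80000)
Add(Mul(15, Add(Pow(3, 2), Mul(-1, y))), 41) = Add(Mul(15, Add(Pow(3, 2), Mul(-1, Rational(4, 5)))), 41) = Add(Mul(15, Add(9, Rational(-4, 5))), 41) = Add(Mul(15, Rational(41, 5)), 41) = Add(123, 41) = 164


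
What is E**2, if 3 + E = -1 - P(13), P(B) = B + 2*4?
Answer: 625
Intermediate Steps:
P(B) = 8 + B (P(B) = B + 8 = 8 + B)
E = -25 (E = -3 + (-1 - (8 + 13)) = -3 + (-1 - 1*21) = -3 + (-1 - 21) = -3 - 22 = -25)
E**2 = (-25)**2 = 625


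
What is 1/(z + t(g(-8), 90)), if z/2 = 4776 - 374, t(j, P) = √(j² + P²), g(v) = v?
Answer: 2201/19375563 - √2041/38751126 ≈ 0.00011243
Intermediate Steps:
t(j, P) = √(P² + j²)
z = 8804 (z = 2*(4776 - 374) = 2*4402 = 8804)
1/(z + t(g(-8), 90)) = 1/(8804 + √(90² + (-8)²)) = 1/(8804 + √(8100 + 64)) = 1/(8804 + √8164) = 1/(8804 + 2*√2041)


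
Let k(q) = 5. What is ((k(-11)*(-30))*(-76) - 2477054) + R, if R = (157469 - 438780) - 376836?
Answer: -3123801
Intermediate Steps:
R = -658147 (R = -281311 - 376836 = -658147)
((k(-11)*(-30))*(-76) - 2477054) + R = ((5*(-30))*(-76) - 2477054) - 658147 = (-150*(-76) - 2477054) - 658147 = (11400 - 2477054) - 658147 = -2465654 - 658147 = -3123801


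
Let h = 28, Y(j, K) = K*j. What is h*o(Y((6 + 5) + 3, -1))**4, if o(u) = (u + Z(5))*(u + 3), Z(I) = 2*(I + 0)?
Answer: 104946688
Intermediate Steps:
Z(I) = 2*I
o(u) = (3 + u)*(10 + u) (o(u) = (u + 2*5)*(u + 3) = (u + 10)*(3 + u) = (10 + u)*(3 + u) = (3 + u)*(10 + u))
h*o(Y((6 + 5) + 3, -1))**4 = 28*(30 + (-((6 + 5) + 3))**2 + 13*(-((6 + 5) + 3)))**4 = 28*(30 + (-(11 + 3))**2 + 13*(-(11 + 3)))**4 = 28*(30 + (-1*14)**2 + 13*(-1*14))**4 = 28*(30 + (-14)**2 + 13*(-14))**4 = 28*(30 + 196 - 182)**4 = 28*44**4 = 28*3748096 = 104946688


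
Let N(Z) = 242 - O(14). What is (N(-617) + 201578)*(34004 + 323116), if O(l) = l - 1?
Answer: 72069315840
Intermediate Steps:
O(l) = -1 + l
N(Z) = 229 (N(Z) = 242 - (-1 + 14) = 242 - 1*13 = 242 - 13 = 229)
(N(-617) + 201578)*(34004 + 323116) = (229 + 201578)*(34004 + 323116) = 201807*357120 = 72069315840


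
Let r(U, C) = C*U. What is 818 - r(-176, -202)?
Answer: -34734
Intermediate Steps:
818 - r(-176, -202) = 818 - (-202)*(-176) = 818 - 1*35552 = 818 - 35552 = -34734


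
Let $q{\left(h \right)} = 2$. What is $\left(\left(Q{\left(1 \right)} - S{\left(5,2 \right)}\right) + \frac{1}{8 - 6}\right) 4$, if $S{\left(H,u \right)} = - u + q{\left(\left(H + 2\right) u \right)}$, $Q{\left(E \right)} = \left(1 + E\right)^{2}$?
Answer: $18$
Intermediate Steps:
$S{\left(H,u \right)} = 2 - u$ ($S{\left(H,u \right)} = - u + 2 = 2 - u$)
$\left(\left(Q{\left(1 \right)} - S{\left(5,2 \right)}\right) + \frac{1}{8 - 6}\right) 4 = \left(\left(\left(1 + 1\right)^{2} - \left(2 - 2\right)\right) + \frac{1}{8 - 6}\right) 4 = \left(\left(2^{2} - \left(2 - 2\right)\right) + \frac{1}{2}\right) 4 = \left(\left(4 - 0\right) + \frac{1}{2}\right) 4 = \left(\left(4 + 0\right) + \frac{1}{2}\right) 4 = \left(4 + \frac{1}{2}\right) 4 = \frac{9}{2} \cdot 4 = 18$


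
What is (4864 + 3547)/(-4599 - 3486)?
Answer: -8411/8085 ≈ -1.0403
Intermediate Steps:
(4864 + 3547)/(-4599 - 3486) = 8411/(-8085) = 8411*(-1/8085) = -8411/8085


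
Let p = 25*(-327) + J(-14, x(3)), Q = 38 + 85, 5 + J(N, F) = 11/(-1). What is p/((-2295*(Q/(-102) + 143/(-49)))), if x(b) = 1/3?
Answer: -802718/927585 ≈ -0.86539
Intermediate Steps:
x(b) = ⅓
J(N, F) = -16 (J(N, F) = -5 + 11/(-1) = -5 + 11*(-1) = -5 - 11 = -16)
Q = 123
p = -8191 (p = 25*(-327) - 16 = -8175 - 16 = -8191)
p/((-2295*(Q/(-102) + 143/(-49)))) = -8191*(-1/(2295*(123/(-102) + 143/(-49)))) = -8191*(-1/(2295*(123*(-1/102) + 143*(-1/49)))) = -8191*(-1/(2295*(-41/34 - 143/49))) = -8191/((-2295*(-6871/1666))) = -8191/927585/98 = -8191*98/927585 = -802718/927585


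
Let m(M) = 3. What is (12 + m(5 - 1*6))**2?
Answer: 225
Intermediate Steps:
(12 + m(5 - 1*6))**2 = (12 + 3)**2 = 15**2 = 225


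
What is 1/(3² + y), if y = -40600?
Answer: -1/40591 ≈ -2.4636e-5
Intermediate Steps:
1/(3² + y) = 1/(3² - 40600) = 1/(9 - 40600) = 1/(-40591) = -1/40591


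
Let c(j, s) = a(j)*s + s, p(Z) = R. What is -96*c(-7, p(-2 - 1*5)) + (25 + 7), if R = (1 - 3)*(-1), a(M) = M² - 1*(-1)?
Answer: -9760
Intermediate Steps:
a(M) = 1 + M² (a(M) = M² + 1 = 1 + M²)
R = 2 (R = -2*(-1) = 2)
p(Z) = 2
c(j, s) = s + s*(1 + j²) (c(j, s) = (1 + j²)*s + s = s*(1 + j²) + s = s + s*(1 + j²))
-96*c(-7, p(-2 - 1*5)) + (25 + 7) = -192*(2 + (-7)²) + (25 + 7) = -192*(2 + 49) + 32 = -192*51 + 32 = -96*102 + 32 = -9792 + 32 = -9760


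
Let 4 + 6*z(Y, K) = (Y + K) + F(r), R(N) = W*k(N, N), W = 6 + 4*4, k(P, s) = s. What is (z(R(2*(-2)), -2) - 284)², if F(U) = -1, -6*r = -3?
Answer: 3236401/36 ≈ 89900.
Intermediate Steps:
r = ½ (r = -⅙*(-3) = ½ ≈ 0.50000)
W = 22 (W = 6 + 16 = 22)
R(N) = 22*N
z(Y, K) = -⅚ + K/6 + Y/6 (z(Y, K) = -⅔ + ((Y + K) - 1)/6 = -⅔ + ((K + Y) - 1)/6 = -⅔ + (-1 + K + Y)/6 = -⅔ + (-⅙ + K/6 + Y/6) = -⅚ + K/6 + Y/6)
(z(R(2*(-2)), -2) - 284)² = ((-⅚ + (⅙)*(-2) + (22*(2*(-2)))/6) - 284)² = ((-⅚ - ⅓ + (22*(-4))/6) - 284)² = ((-⅚ - ⅓ + (⅙)*(-88)) - 284)² = ((-⅚ - ⅓ - 44/3) - 284)² = (-95/6 - 284)² = (-1799/6)² = 3236401/36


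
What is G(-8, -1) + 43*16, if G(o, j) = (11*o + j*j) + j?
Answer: 600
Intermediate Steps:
G(o, j) = j + j**2 + 11*o (G(o, j) = (11*o + j**2) + j = (j**2 + 11*o) + j = j + j**2 + 11*o)
G(-8, -1) + 43*16 = (-1 + (-1)**2 + 11*(-8)) + 43*16 = (-1 + 1 - 88) + 688 = -88 + 688 = 600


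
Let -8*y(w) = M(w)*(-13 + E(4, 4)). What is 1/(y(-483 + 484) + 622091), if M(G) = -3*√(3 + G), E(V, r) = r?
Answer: 4/2488337 ≈ 1.6075e-6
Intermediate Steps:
y(w) = -27*√(3 + w)/8 (y(w) = -(-3*√(3 + w))*(-13 + 4)/8 = -(-3*√(3 + w))*(-9)/8 = -27*√(3 + w)/8)
1/(y(-483 + 484) + 622091) = 1/(-27*√(3 + (-483 + 484))/8 + 622091) = 1/(-27*√(3 + 1)/8 + 622091) = 1/(-27*√4/8 + 622091) = 1/(-27/8*2 + 622091) = 1/(-27/4 + 622091) = 1/(2488337/4) = 4/2488337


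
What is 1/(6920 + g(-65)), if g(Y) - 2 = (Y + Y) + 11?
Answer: 1/6803 ≈ 0.00014699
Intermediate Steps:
g(Y) = 13 + 2*Y (g(Y) = 2 + ((Y + Y) + 11) = 2 + (2*Y + 11) = 2 + (11 + 2*Y) = 13 + 2*Y)
1/(6920 + g(-65)) = 1/(6920 + (13 + 2*(-65))) = 1/(6920 + (13 - 130)) = 1/(6920 - 117) = 1/6803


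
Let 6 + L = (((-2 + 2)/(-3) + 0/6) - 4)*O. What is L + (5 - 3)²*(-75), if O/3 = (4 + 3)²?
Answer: -894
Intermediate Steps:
O = 147 (O = 3*(4 + 3)² = 3*7² = 3*49 = 147)
L = -594 (L = -6 + (((-2 + 2)/(-3) + 0/6) - 4)*147 = -6 + ((0*(-⅓) + 0*(⅙)) - 4)*147 = -6 + ((0 + 0) - 4)*147 = -6 + (0 - 4)*147 = -6 - 4*147 = -6 - 588 = -594)
L + (5 - 3)²*(-75) = -594 + (5 - 3)²*(-75) = -594 + 2²*(-75) = -594 + 4*(-75) = -594 - 300 = -894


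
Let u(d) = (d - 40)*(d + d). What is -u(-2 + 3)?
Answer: 78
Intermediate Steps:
u(d) = 2*d*(-40 + d) (u(d) = (-40 + d)*(2*d) = 2*d*(-40 + d))
-u(-2 + 3) = -2*(-2 + 3)*(-40 + (-2 + 3)) = -2*(-40 + 1) = -2*(-39) = -1*(-78) = 78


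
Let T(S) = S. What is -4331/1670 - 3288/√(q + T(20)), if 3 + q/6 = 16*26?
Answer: -4331/1670 - 1644*√2498/1249 ≈ -68.380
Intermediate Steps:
q = 2478 (q = -18 + 6*(16*26) = -18 + 6*416 = -18 + 2496 = 2478)
-4331/1670 - 3288/√(q + T(20)) = -4331/1670 - 3288/√(2478 + 20) = -4331*1/1670 - 3288*√2498/2498 = -4331/1670 - 1644*√2498/1249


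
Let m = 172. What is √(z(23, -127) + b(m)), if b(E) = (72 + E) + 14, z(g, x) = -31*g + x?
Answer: I*√582 ≈ 24.125*I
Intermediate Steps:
z(g, x) = x - 31*g
b(E) = 86 + E
√(z(23, -127) + b(m)) = √((-127 - 31*23) + (86 + 172)) = √((-127 - 713) + 258) = √(-840 + 258) = √(-582) = I*√582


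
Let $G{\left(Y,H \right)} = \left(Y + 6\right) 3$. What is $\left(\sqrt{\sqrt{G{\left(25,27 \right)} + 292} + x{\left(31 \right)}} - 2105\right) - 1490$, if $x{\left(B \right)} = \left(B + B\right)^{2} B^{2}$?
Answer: $-3595 + \sqrt{3694084 + \sqrt{385}} \approx -1673.0$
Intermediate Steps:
$G{\left(Y,H \right)} = 18 + 3 Y$ ($G{\left(Y,H \right)} = \left(6 + Y\right) 3 = 18 + 3 Y$)
$x{\left(B \right)} = 4 B^{4}$ ($x{\left(B \right)} = \left(2 B\right)^{2} B^{2} = 4 B^{2} B^{2} = 4 B^{4}$)
$\left(\sqrt{\sqrt{G{\left(25,27 \right)} + 292} + x{\left(31 \right)}} - 2105\right) - 1490 = \left(\sqrt{\sqrt{\left(18 + 3 \cdot 25\right) + 292} + 4 \cdot 31^{4}} - 2105\right) - 1490 = \left(\sqrt{\sqrt{\left(18 + 75\right) + 292} + 4 \cdot 923521} - 2105\right) - 1490 = \left(\sqrt{\sqrt{93 + 292} + 3694084} - 2105\right) - 1490 = \left(\sqrt{\sqrt{385} + 3694084} - 2105\right) - 1490 = \left(\sqrt{3694084 + \sqrt{385}} - 2105\right) - 1490 = \left(-2105 + \sqrt{3694084 + \sqrt{385}}\right) - 1490 = -3595 + \sqrt{3694084 + \sqrt{385}}$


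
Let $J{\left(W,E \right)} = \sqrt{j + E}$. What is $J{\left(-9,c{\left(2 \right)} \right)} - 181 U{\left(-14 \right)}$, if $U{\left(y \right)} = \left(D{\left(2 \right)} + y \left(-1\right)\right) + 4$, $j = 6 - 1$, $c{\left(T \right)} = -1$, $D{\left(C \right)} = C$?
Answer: $-3618$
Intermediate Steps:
$j = 5$ ($j = 6 - 1 = 5$)
$J{\left(W,E \right)} = \sqrt{5 + E}$
$U{\left(y \right)} = 6 - y$ ($U{\left(y \right)} = \left(2 + y \left(-1\right)\right) + 4 = \left(2 - y\right) + 4 = 6 - y$)
$J{\left(-9,c{\left(2 \right)} \right)} - 181 U{\left(-14 \right)} = \sqrt{5 - 1} - 181 \left(6 - -14\right) = \sqrt{4} - 181 \left(6 + 14\right) = 2 - 3620 = -3618$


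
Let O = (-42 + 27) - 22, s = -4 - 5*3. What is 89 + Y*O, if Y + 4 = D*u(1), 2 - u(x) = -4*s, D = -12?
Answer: -32619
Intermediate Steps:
s = -19 (s = -4 - 15 = -19)
O = -37 (O = -15 - 22 = -37)
u(x) = -74 (u(x) = 2 - (-4)*(-19) = 2 - 1*76 = 2 - 76 = -74)
Y = 884 (Y = -4 - 12*(-74) = -4 + 888 = 884)
89 + Y*O = 89 + 884*(-37) = 89 - 32708 = -32619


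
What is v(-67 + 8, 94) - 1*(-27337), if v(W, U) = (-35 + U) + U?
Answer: 27490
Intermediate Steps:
v(W, U) = -35 + 2*U
v(-67 + 8, 94) - 1*(-27337) = (-35 + 2*94) - 1*(-27337) = (-35 + 188) + 27337 = 153 + 27337 = 27490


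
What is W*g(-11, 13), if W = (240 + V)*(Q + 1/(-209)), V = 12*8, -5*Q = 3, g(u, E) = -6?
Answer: 1274112/1045 ≈ 1219.2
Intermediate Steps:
Q = -⅗ (Q = -⅕*3 = -⅗ ≈ -0.60000)
V = 96
W = -212352/1045 (W = (240 + 96)*(-⅗ + 1/(-209)) = 336*(-⅗ - 1/209) = 336*(-632/1045) = -212352/1045 ≈ -203.21)
W*g(-11, 13) = -212352/1045*(-6) = 1274112/1045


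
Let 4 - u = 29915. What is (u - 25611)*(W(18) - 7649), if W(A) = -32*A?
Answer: 456668450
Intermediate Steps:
u = -29911 (u = 4 - 1*29915 = 4 - 29915 = -29911)
(u - 25611)*(W(18) - 7649) = (-29911 - 25611)*(-32*18 - 7649) = -55522*(-576 - 7649) = -55522*(-8225) = 456668450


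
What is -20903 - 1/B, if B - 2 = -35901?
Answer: -750396796/35899 ≈ -20903.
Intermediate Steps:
B = -35899 (B = 2 - 35901 = -35899)
-20903 - 1/B = -20903 - 1/(-35899) = -20903 - 1*(-1/35899) = -20903 + 1/35899 = -750396796/35899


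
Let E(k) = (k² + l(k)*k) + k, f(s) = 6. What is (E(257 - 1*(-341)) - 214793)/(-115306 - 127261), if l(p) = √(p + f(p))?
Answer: -143409/242567 - 92*√151/18659 ≈ -0.65180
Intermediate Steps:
l(p) = √(6 + p) (l(p) = √(p + 6) = √(6 + p))
E(k) = k + k² + k*√(6 + k) (E(k) = (k² + √(6 + k)*k) + k = (k² + k*√(6 + k)) + k = k + k² + k*√(6 + k))
(E(257 - 1*(-341)) - 214793)/(-115306 - 127261) = ((257 - 1*(-341))*(1 + (257 - 1*(-341)) + √(6 + (257 - 1*(-341)))) - 214793)/(-115306 - 127261) = ((257 + 341)*(1 + (257 + 341) + √(6 + (257 + 341))) - 214793)/(-242567) = (598*(1 + 598 + √(6 + 598)) - 214793)*(-1/242567) = (598*(1 + 598 + √604) - 214793)*(-1/242567) = (598*(1 + 598 + 2*√151) - 214793)*(-1/242567) = (598*(599 + 2*√151) - 214793)*(-1/242567) = ((358202 + 1196*√151) - 214793)*(-1/242567) = (143409 + 1196*√151)*(-1/242567) = -143409/242567 - 92*√151/18659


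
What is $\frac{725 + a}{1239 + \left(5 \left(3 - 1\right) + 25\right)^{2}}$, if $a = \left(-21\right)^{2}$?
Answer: $\frac{53}{112} \approx 0.47321$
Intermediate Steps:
$a = 441$
$\frac{725 + a}{1239 + \left(5 \left(3 - 1\right) + 25\right)^{2}} = \frac{725 + 441}{1239 + \left(5 \left(3 - 1\right) + 25\right)^{2}} = \frac{1166}{1239 + \left(5 \cdot 2 + 25\right)^{2}} = \frac{1166}{1239 + \left(10 + 25\right)^{2}} = \frac{1166}{1239 + 35^{2}} = \frac{1166}{1239 + 1225} = \frac{1166}{2464} = 1166 \cdot \frac{1}{2464} = \frac{53}{112}$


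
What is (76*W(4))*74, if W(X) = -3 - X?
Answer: -39368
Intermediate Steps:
(76*W(4))*74 = (76*(-3 - 1*4))*74 = (76*(-3 - 4))*74 = (76*(-7))*74 = -532*74 = -39368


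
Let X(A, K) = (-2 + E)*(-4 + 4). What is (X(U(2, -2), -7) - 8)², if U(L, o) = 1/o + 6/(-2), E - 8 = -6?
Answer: 64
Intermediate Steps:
E = 2 (E = 8 - 6 = 2)
U(L, o) = -3 + 1/o (U(L, o) = 1/o + 6*(-½) = 1/o - 3 = -3 + 1/o)
X(A, K) = 0 (X(A, K) = (-2 + 2)*(-4 + 4) = 0*0 = 0)
(X(U(2, -2), -7) - 8)² = (0 - 8)² = (-8)² = 64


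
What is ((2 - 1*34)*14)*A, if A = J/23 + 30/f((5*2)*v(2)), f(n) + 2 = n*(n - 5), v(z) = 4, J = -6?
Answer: 574784/5359 ≈ 107.26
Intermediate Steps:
f(n) = -2 + n*(-5 + n) (f(n) = -2 + n*(n - 5) = -2 + n*(-5 + n))
A = -1283/5359 (A = -6/23 + 30/(-2 + ((5*2)*4)² - 5*5*2*4) = -6*1/23 + 30/(-2 + (10*4)² - 50*4) = -6/23 + 30/(-2 + 40² - 5*40) = -6/23 + 30/(-2 + 1600 - 200) = -6/23 + 30/1398 = -6/23 + 30*(1/1398) = -6/23 + 5/233 = -1283/5359 ≈ -0.23941)
((2 - 1*34)*14)*A = ((2 - 1*34)*14)*(-1283/5359) = ((2 - 34)*14)*(-1283/5359) = -32*14*(-1283/5359) = -448*(-1283/5359) = 574784/5359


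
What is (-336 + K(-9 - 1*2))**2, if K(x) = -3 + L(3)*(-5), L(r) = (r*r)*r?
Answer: 224676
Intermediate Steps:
L(r) = r**3 (L(r) = r**2*r = r**3)
K(x) = -138 (K(x) = -3 + 3**3*(-5) = -3 + 27*(-5) = -3 - 135 = -138)
(-336 + K(-9 - 1*2))**2 = (-336 - 138)**2 = (-474)**2 = 224676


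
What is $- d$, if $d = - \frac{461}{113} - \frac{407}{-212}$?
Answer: $\frac{51741}{23956} \approx 2.1598$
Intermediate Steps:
$d = - \frac{51741}{23956}$ ($d = \left(-461\right) \frac{1}{113} - - \frac{407}{212} = - \frac{461}{113} + \frac{407}{212} = - \frac{51741}{23956} \approx -2.1598$)
$- d = \left(-1\right) \left(- \frac{51741}{23956}\right) = \frac{51741}{23956}$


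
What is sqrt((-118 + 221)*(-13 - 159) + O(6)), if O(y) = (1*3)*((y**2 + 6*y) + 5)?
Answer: I*sqrt(17485) ≈ 132.23*I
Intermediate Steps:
O(y) = 15 + 3*y**2 + 18*y (O(y) = 3*(5 + y**2 + 6*y) = 15 + 3*y**2 + 18*y)
sqrt((-118 + 221)*(-13 - 159) + O(6)) = sqrt((-118 + 221)*(-13 - 159) + (15 + 3*6**2 + 18*6)) = sqrt(103*(-172) + (15 + 3*36 + 108)) = sqrt(-17716 + (15 + 108 + 108)) = sqrt(-17716 + 231) = sqrt(-17485) = I*sqrt(17485)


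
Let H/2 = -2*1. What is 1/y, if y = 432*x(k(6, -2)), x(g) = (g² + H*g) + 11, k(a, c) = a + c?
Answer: 1/4752 ≈ 0.00021044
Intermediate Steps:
H = -4 (H = 2*(-2*1) = 2*(-2) = -4)
x(g) = 11 + g² - 4*g (x(g) = (g² - 4*g) + 11 = 11 + g² - 4*g)
y = 4752 (y = 432*(11 + (6 - 2)² - 4*(6 - 2)) = 432*(11 + 4² - 4*4) = 432*(11 + 16 - 16) = 432*11 = 4752)
1/y = 1/4752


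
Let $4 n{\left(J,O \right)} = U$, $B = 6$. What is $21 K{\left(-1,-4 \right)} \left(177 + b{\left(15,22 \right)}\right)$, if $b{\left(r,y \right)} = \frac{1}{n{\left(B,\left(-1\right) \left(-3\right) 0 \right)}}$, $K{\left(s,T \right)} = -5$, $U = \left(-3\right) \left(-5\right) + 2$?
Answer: $- \frac{316365}{17} \approx -18610.0$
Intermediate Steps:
$U = 17$ ($U = 15 + 2 = 17$)
$n{\left(J,O \right)} = \frac{17}{4}$ ($n{\left(J,O \right)} = \frac{1}{4} \cdot 17 = \frac{17}{4}$)
$b{\left(r,y \right)} = \frac{4}{17}$ ($b{\left(r,y \right)} = \frac{1}{\frac{17}{4}} = \frac{4}{17}$)
$21 K{\left(-1,-4 \right)} \left(177 + b{\left(15,22 \right)}\right) = 21 \left(-5\right) \left(177 + \frac{4}{17}\right) = \left(-105\right) \frac{3013}{17} = - \frac{316365}{17}$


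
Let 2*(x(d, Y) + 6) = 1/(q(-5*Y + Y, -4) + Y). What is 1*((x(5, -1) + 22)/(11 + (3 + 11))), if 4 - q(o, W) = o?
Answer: 31/50 ≈ 0.62000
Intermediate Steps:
q(o, W) = 4 - o
x(d, Y) = -6 + 1/(2*(4 + 5*Y)) (x(d, Y) = -6 + 1/(2*((4 - (-5*Y + Y)) + Y)) = -6 + 1/(2*((4 - (-4)*Y) + Y)) = -6 + 1/(2*((4 + 4*Y) + Y)) = -6 + 1/(2*(4 + 5*Y)))
1*((x(5, -1) + 22)/(11 + (3 + 11))) = 1*(((-47 - 60*(-1))/(2*(4 + 5*(-1))) + 22)/(11 + (3 + 11))) = 1*(((-47 + 60)/(2*(4 - 5)) + 22)/(11 + 14)) = 1*(((½)*13/(-1) + 22)/25) = 1*(((½)*(-1)*13 + 22)*(1/25)) = 1*((-13/2 + 22)*(1/25)) = 1*((31/2)*(1/25)) = 1*(31/50) = 31/50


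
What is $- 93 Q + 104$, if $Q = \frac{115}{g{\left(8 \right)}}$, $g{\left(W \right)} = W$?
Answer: $- \frac{9863}{8} \approx -1232.9$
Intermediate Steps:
$Q = \frac{115}{8} \approx 14.375$
$- 93 Q + 104 = \left(-93\right) \frac{115}{8} + 104 = - \frac{10695}{8} + 104 = - \frac{9863}{8}$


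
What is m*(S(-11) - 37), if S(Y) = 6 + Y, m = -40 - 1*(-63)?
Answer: -966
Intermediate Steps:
m = 23 (m = -40 + 63 = 23)
m*(S(-11) - 37) = 23*((6 - 11) - 37) = 23*(-5 - 37) = 23*(-42) = -966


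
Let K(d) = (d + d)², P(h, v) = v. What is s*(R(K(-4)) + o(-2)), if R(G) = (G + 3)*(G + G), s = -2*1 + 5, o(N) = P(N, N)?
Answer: 25722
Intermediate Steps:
K(d) = 4*d² (K(d) = (2*d)² = 4*d²)
o(N) = N
s = 3 (s = -2 + 5 = 3)
R(G) = 2*G*(3 + G) (R(G) = (3 + G)*(2*G) = 2*G*(3 + G))
s*(R(K(-4)) + o(-2)) = 3*(2*(4*(-4)²)*(3 + 4*(-4)²) - 2) = 3*(2*(4*16)*(3 + 4*16) - 2) = 3*(2*64*(3 + 64) - 2) = 3*(2*64*67 - 2) = 3*(8576 - 2) = 3*8574 = 25722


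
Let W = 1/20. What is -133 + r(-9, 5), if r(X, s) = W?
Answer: -2659/20 ≈ -132.95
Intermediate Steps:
W = 1/20 ≈ 0.050000
r(X, s) = 1/20
-133 + r(-9, 5) = -133 + 1/20 = -2659/20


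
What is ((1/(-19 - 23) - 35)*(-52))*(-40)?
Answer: -1529840/21 ≈ -72850.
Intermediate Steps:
((1/(-19 - 23) - 35)*(-52))*(-40) = ((1/(-42) - 35)*(-52))*(-40) = ((-1/42 - 35)*(-52))*(-40) = -1471/42*(-52)*(-40) = (38246/21)*(-40) = -1529840/21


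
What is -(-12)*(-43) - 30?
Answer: -546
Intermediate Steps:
-(-12)*(-43) - 30 = -12*43 - 30 = -516 - 30 = -546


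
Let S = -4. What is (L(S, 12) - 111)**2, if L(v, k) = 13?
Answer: 9604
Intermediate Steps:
(L(S, 12) - 111)**2 = (13 - 111)**2 = (-98)**2 = 9604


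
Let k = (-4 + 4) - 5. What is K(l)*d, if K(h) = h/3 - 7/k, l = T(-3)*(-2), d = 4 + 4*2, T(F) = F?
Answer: 204/5 ≈ 40.800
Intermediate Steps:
d = 12 (d = 4 + 8 = 12)
k = -5 (k = 0 - 5 = -5)
l = 6 (l = -3*(-2) = 6)
K(h) = 7/5 + h/3 (K(h) = h/3 - 7/(-5) = h*(1/3) - 7*(-1/5) = h/3 + 7/5 = 7/5 + h/3)
K(l)*d = (7/5 + (1/3)*6)*12 = (7/5 + 2)*12 = (17/5)*12 = 204/5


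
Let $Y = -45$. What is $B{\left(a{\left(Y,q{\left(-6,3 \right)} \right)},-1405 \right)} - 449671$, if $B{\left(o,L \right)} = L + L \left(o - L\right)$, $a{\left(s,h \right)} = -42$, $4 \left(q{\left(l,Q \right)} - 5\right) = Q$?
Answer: $-2366091$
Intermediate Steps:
$q{\left(l,Q \right)} = 5 + \frac{Q}{4}$
$B{\left(a{\left(Y,q{\left(-6,3 \right)} \right)},-1405 \right)} - 449671 = - 1405 \left(1 - 42 - -1405\right) - 449671 = - 1405 \left(1 - 42 + 1405\right) - 449671 = \left(-1405\right) 1364 - 449671 = -1916420 - 449671 = -2366091$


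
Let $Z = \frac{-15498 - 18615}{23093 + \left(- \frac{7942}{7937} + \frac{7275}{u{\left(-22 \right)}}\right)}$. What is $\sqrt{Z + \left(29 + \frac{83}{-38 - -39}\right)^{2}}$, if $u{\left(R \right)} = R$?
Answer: $\frac{5 \sqrt{880551079018129983894}}{1324814901} \approx 111.99$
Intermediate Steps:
$Z = - \frac{1985535794}{1324814901}$ ($Z = \frac{-15498 - 18615}{23093 + \left(- \frac{7942}{7937} + \frac{7275}{-22}\right)} = - \frac{34113}{23093 + \left(\left(-7942\right) \frac{1}{7937} + 7275 \left(- \frac{1}{22}\right)\right)} = - \frac{34113}{23093 - \frac{57916399}{174614}} = - \frac{34113}{\frac{3974444703}{174614}} = \left(-34113\right) \frac{174614}{3974444703} = - \frac{1985535794}{1324814901} \approx -1.4987$)
$\sqrt{Z + \left(29 + \frac{83}{-38 - -39}\right)^{2}} = \sqrt{- \frac{1985535794}{1324814901} + \left(29 + \frac{83}{-38 - -39}\right)^{2}} = \sqrt{- \frac{1985535794}{1324814901} + \left(29 + \frac{83}{-38 + 39}\right)^{2}} = \sqrt{- \frac{1985535794}{1324814901} + \left(29 + \frac{83}{1}\right)^{2}} = \sqrt{- \frac{1985535794}{1324814901} + \left(29 + 83 \cdot 1\right)^{2}} = \sqrt{- \frac{1985535794}{1324814901} + \left(29 + 83\right)^{2}} = \sqrt{- \frac{1985535794}{1324814901} + 112^{2}} = \sqrt{- \frac{1985535794}{1324814901} + 12544} = \sqrt{\frac{16616492582350}{1324814901}} = \frac{5 \sqrt{880551079018129983894}}{1324814901}$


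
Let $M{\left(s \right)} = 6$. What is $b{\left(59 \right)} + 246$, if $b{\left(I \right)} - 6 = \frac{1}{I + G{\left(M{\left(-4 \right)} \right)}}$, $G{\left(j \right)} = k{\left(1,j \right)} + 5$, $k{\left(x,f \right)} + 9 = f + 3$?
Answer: $\frac{16129}{64} \approx 252.02$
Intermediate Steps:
$k{\left(x,f \right)} = -6 + f$ ($k{\left(x,f \right)} = -9 + \left(f + 3\right) = -9 + \left(3 + f\right) = -6 + f$)
$G{\left(j \right)} = -1 + j$ ($G{\left(j \right)} = \left(-6 + j\right) + 5 = -1 + j$)
$b{\left(I \right)} = 6 + \frac{1}{5 + I}$ ($b{\left(I \right)} = 6 + \frac{1}{I + \left(-1 + 6\right)} = 6 + \frac{1}{I + 5} = 6 + \frac{1}{5 + I}$)
$b{\left(59 \right)} + 246 = \frac{31 + 6 \cdot 59}{5 + 59} + 246 = \frac{31 + 354}{64} + 246 = \frac{1}{64} \cdot 385 + 246 = \frac{385}{64} + 246 = \frac{16129}{64}$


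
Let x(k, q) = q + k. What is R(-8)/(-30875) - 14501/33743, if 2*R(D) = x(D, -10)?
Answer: -447414688/1041815125 ≈ -0.42946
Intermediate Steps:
x(k, q) = k + q
R(D) = -5 + D/2 (R(D) = (D - 10)/2 = (-10 + D)/2 = -5 + D/2)
R(-8)/(-30875) - 14501/33743 = (-5 + (½)*(-8))/(-30875) - 14501/33743 = (-5 - 4)*(-1/30875) - 14501*1/33743 = -9*(-1/30875) - 14501/33743 = 9/30875 - 14501/33743 = -447414688/1041815125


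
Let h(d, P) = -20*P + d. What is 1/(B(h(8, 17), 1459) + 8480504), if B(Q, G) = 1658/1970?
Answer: 985/8353297269 ≈ 1.1792e-7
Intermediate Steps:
h(d, P) = d - 20*P
B(Q, G) = 829/985 (B(Q, G) = 1658*(1/1970) = 829/985)
1/(B(h(8, 17), 1459) + 8480504) = 1/(829/985 + 8480504) = 1/(8353297269/985) = 985/8353297269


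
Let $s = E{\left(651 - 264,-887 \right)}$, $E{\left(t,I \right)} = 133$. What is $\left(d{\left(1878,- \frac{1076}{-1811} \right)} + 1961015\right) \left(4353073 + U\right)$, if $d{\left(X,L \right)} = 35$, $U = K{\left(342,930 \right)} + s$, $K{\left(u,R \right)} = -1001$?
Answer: $8534891615250$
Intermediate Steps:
$s = 133$
$U = -868$ ($U = -1001 + 133 = -868$)
$\left(d{\left(1878,- \frac{1076}{-1811} \right)} + 1961015\right) \left(4353073 + U\right) = \left(35 + 1961015\right) \left(4353073 - 868\right) = 1961050 \cdot 4352205 = 8534891615250$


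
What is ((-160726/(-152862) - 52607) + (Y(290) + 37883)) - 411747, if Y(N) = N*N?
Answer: -26167677538/76431 ≈ -3.4237e+5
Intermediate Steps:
Y(N) = N**2
((-160726/(-152862) - 52607) + (Y(290) + 37883)) - 411747 = ((-160726/(-152862) - 52607) + (290**2 + 37883)) - 411747 = ((-160726*(-1/152862) - 52607) + (84100 + 37883)) - 411747 = ((80363/76431 - 52607) + 121983) - 411747 = (-4020725254/76431 + 121983) - 411747 = 5302557419/76431 - 411747 = -26167677538/76431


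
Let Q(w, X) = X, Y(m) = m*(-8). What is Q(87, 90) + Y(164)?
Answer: -1222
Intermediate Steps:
Y(m) = -8*m
Q(87, 90) + Y(164) = 90 - 8*164 = 90 - 1312 = -1222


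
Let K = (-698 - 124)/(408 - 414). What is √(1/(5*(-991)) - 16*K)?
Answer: I*√53818043755/4955 ≈ 46.819*I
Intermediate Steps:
K = 137 (K = -822/(-6) = -822*(-⅙) = 137)
√(1/(5*(-991)) - 16*K) = √(1/(5*(-991)) - 16*137) = √(1/(-4955) - 2192) = √(-1/4955 - 2192) = √(-10861361/4955) = I*√53818043755/4955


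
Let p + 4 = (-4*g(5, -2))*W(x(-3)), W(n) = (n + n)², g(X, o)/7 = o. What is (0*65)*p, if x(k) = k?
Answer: 0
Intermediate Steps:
g(X, o) = 7*o
W(n) = 4*n² (W(n) = (2*n)² = 4*n²)
p = 2012 (p = -4 + (-28*(-2))*(4*(-3)²) = -4 + (-4*(-14))*(4*9) = -4 + 56*36 = -4 + 2016 = 2012)
(0*65)*p = (0*65)*2012 = 0*2012 = 0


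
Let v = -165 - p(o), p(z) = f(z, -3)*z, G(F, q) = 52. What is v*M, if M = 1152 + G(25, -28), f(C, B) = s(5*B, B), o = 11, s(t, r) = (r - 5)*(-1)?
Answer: -304612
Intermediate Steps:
s(t, r) = 5 - r (s(t, r) = (-5 + r)*(-1) = 5 - r)
f(C, B) = 5 - B
p(z) = 8*z (p(z) = (5 - 1*(-3))*z = (5 + 3)*z = 8*z)
M = 1204 (M = 1152 + 52 = 1204)
v = -253 (v = -165 - 8*11 = -165 - 1*88 = -165 - 88 = -253)
v*M = -253*1204 = -304612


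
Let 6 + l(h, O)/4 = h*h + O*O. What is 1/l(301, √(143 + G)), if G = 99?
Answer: 1/363348 ≈ 2.7522e-6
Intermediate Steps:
l(h, O) = -24 + 4*O² + 4*h² (l(h, O) = -24 + 4*(h*h + O*O) = -24 + 4*(h² + O²) = -24 + 4*(O² + h²) = -24 + (4*O² + 4*h²) = -24 + 4*O² + 4*h²)
1/l(301, √(143 + G)) = 1/(-24 + 4*(√(143 + 99))² + 4*301²) = 1/(-24 + 4*(√242)² + 4*90601) = 1/(-24 + 4*(11*√2)² + 362404) = 1/(-24 + 4*242 + 362404) = 1/(-24 + 968 + 362404) = 1/363348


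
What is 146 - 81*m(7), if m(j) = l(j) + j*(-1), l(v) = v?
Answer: 146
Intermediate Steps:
m(j) = 0 (m(j) = j + j*(-1) = j - j = 0)
146 - 81*m(7) = 146 - 81*0 = 146 + 0 = 146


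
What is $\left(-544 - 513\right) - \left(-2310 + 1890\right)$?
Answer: $-637$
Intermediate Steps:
$\left(-544 - 513\right) - \left(-2310 + 1890\right) = -1057 - -420 = -1057 + 420 = -637$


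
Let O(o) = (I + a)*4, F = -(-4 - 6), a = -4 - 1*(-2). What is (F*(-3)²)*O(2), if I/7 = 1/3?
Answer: 120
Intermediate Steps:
I = 7/3 ≈ 2.3333
a = -2 (a = -4 + 2 = -2)
F = 10 (F = -1*(-10) = 10)
O(o) = 4/3 (O(o) = (7/3 - 2)*4 = (⅓)*4 = 4/3)
(F*(-3)²)*O(2) = (10*(-3)²)*(4/3) = (10*9)*(4/3) = 90*(4/3) = 120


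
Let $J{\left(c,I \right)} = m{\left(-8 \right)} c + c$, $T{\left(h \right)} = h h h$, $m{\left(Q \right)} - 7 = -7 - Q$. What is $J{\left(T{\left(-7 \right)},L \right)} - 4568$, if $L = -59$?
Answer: $-7655$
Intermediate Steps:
$m{\left(Q \right)} = - Q$ ($m{\left(Q \right)} = 7 - \left(7 + Q\right) = - Q$)
$T{\left(h \right)} = h^{3}$ ($T{\left(h \right)} = h^{2} h = h^{3}$)
$J{\left(c,I \right)} = 9 c$ ($J{\left(c,I \right)} = \left(-1\right) \left(-8\right) c + c = 8 c + c = 9 c$)
$J{\left(T{\left(-7 \right)},L \right)} - 4568 = 9 \left(-7\right)^{3} - 4568 = 9 \left(-343\right) - 4568 = -3087 - 4568 = -7655$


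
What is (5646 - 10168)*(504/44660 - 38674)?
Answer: 278939624264/1595 ≈ 1.7488e+8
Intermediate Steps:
(5646 - 10168)*(504/44660 - 38674) = -4522*(504*(1/44660) - 38674) = -4522*(18/1595 - 38674) = -4522*(-61685012/1595) = 278939624264/1595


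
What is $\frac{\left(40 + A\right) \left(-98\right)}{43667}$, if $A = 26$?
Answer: $- \frac{6468}{43667} \approx -0.14812$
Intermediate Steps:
$\frac{\left(40 + A\right) \left(-98\right)}{43667} = \frac{\left(40 + 26\right) \left(-98\right)}{43667} = 66 \left(-98\right) \frac{1}{43667} = \left(-6468\right) \frac{1}{43667} = - \frac{6468}{43667}$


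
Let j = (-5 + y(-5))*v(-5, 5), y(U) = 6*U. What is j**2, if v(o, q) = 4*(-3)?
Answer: 176400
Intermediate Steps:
v(o, q) = -12
j = 420 (j = (-5 + 6*(-5))*(-12) = (-5 - 30)*(-12) = -35*(-12) = 420)
j**2 = 420**2 = 176400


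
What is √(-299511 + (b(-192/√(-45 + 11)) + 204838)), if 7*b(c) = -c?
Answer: √(-1340664353 - 11424*I*√34)/119 ≈ 0.007644 - 307.69*I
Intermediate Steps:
b(c) = -c/7 (b(c) = (-c)/7 = -c/7)
√(-299511 + (b(-192/√(-45 + 11)) + 204838)) = √(-299511 + (-(-192)/(7*(√(-45 + 11))) + 204838)) = √(-299511 + (-(-192)/(7*(√(-34))) + 204838)) = √(-299511 + (-(-192)/(7*(I*√34)) + 204838)) = √(-299511 + (-(-192)*(-I*√34/34)/7 + 204838)) = √(-299511 + (-96*I*√34/119 + 204838)) = √(-299511 + (204838 - 96*I*√34/119)) = √(-94673 - 96*I*√34/119)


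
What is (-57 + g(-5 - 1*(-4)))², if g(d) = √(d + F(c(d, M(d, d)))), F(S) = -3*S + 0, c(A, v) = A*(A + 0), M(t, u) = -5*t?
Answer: 3245 - 228*I ≈ 3245.0 - 228.0*I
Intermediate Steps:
c(A, v) = A² (c(A, v) = A*A = A²)
F(S) = -3*S
g(d) = √(d - 3*d²)
(-57 + g(-5 - 1*(-4)))² = (-57 + √((-5 - 1*(-4))*(1 - 3*(-5 - 1*(-4)))))² = (-57 + √((-5 + 4)*(1 - 3*(-5 + 4))))² = (-57 + √(-(1 - 3*(-1))))² = (-57 + √(-(1 + 3)))² = (-57 + √(-1*4))² = (-57 + √(-4))² = (-57 + 2*I)²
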